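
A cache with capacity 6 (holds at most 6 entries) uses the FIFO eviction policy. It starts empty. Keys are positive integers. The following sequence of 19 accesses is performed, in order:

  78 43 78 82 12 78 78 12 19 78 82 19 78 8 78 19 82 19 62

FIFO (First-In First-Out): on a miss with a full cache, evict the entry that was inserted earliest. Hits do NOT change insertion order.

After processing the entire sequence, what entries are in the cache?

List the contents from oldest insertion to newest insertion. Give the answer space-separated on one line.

FIFO simulation (capacity=6):
  1. access 78: MISS. Cache (old->new): [78]
  2. access 43: MISS. Cache (old->new): [78 43]
  3. access 78: HIT. Cache (old->new): [78 43]
  4. access 82: MISS. Cache (old->new): [78 43 82]
  5. access 12: MISS. Cache (old->new): [78 43 82 12]
  6. access 78: HIT. Cache (old->new): [78 43 82 12]
  7. access 78: HIT. Cache (old->new): [78 43 82 12]
  8. access 12: HIT. Cache (old->new): [78 43 82 12]
  9. access 19: MISS. Cache (old->new): [78 43 82 12 19]
  10. access 78: HIT. Cache (old->new): [78 43 82 12 19]
  11. access 82: HIT. Cache (old->new): [78 43 82 12 19]
  12. access 19: HIT. Cache (old->new): [78 43 82 12 19]
  13. access 78: HIT. Cache (old->new): [78 43 82 12 19]
  14. access 8: MISS. Cache (old->new): [78 43 82 12 19 8]
  15. access 78: HIT. Cache (old->new): [78 43 82 12 19 8]
  16. access 19: HIT. Cache (old->new): [78 43 82 12 19 8]
  17. access 82: HIT. Cache (old->new): [78 43 82 12 19 8]
  18. access 19: HIT. Cache (old->new): [78 43 82 12 19 8]
  19. access 62: MISS, evict 78. Cache (old->new): [43 82 12 19 8 62]
Total: 12 hits, 7 misses, 1 evictions

Answer: 43 82 12 19 8 62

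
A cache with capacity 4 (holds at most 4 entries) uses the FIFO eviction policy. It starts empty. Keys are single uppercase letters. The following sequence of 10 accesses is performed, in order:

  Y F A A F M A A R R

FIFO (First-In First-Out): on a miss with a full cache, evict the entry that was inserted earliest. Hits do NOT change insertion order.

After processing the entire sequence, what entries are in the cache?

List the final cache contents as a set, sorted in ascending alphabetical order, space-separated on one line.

FIFO simulation (capacity=4):
  1. access Y: MISS. Cache (old->new): [Y]
  2. access F: MISS. Cache (old->new): [Y F]
  3. access A: MISS. Cache (old->new): [Y F A]
  4. access A: HIT. Cache (old->new): [Y F A]
  5. access F: HIT. Cache (old->new): [Y F A]
  6. access M: MISS. Cache (old->new): [Y F A M]
  7. access A: HIT. Cache (old->new): [Y F A M]
  8. access A: HIT. Cache (old->new): [Y F A M]
  9. access R: MISS, evict Y. Cache (old->new): [F A M R]
  10. access R: HIT. Cache (old->new): [F A M R]
Total: 5 hits, 5 misses, 1 evictions

Answer: A F M R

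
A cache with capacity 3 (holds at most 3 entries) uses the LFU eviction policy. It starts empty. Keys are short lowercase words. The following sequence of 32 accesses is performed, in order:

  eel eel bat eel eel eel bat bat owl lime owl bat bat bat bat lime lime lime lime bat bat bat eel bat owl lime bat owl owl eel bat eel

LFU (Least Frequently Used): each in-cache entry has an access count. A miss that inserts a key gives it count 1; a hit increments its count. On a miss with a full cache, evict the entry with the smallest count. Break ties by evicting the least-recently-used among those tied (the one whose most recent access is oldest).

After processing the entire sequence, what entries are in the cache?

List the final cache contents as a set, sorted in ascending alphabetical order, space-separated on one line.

LFU simulation (capacity=3):
  1. access eel: MISS. Cache: [eel(c=1)]
  2. access eel: HIT, count now 2. Cache: [eel(c=2)]
  3. access bat: MISS. Cache: [bat(c=1) eel(c=2)]
  4. access eel: HIT, count now 3. Cache: [bat(c=1) eel(c=3)]
  5. access eel: HIT, count now 4. Cache: [bat(c=1) eel(c=4)]
  6. access eel: HIT, count now 5. Cache: [bat(c=1) eel(c=5)]
  7. access bat: HIT, count now 2. Cache: [bat(c=2) eel(c=5)]
  8. access bat: HIT, count now 3. Cache: [bat(c=3) eel(c=5)]
  9. access owl: MISS. Cache: [owl(c=1) bat(c=3) eel(c=5)]
  10. access lime: MISS, evict owl(c=1). Cache: [lime(c=1) bat(c=3) eel(c=5)]
  11. access owl: MISS, evict lime(c=1). Cache: [owl(c=1) bat(c=3) eel(c=5)]
  12. access bat: HIT, count now 4. Cache: [owl(c=1) bat(c=4) eel(c=5)]
  13. access bat: HIT, count now 5. Cache: [owl(c=1) eel(c=5) bat(c=5)]
  14. access bat: HIT, count now 6. Cache: [owl(c=1) eel(c=5) bat(c=6)]
  15. access bat: HIT, count now 7. Cache: [owl(c=1) eel(c=5) bat(c=7)]
  16. access lime: MISS, evict owl(c=1). Cache: [lime(c=1) eel(c=5) bat(c=7)]
  17. access lime: HIT, count now 2. Cache: [lime(c=2) eel(c=5) bat(c=7)]
  18. access lime: HIT, count now 3. Cache: [lime(c=3) eel(c=5) bat(c=7)]
  19. access lime: HIT, count now 4. Cache: [lime(c=4) eel(c=5) bat(c=7)]
  20. access bat: HIT, count now 8. Cache: [lime(c=4) eel(c=5) bat(c=8)]
  21. access bat: HIT, count now 9. Cache: [lime(c=4) eel(c=5) bat(c=9)]
  22. access bat: HIT, count now 10. Cache: [lime(c=4) eel(c=5) bat(c=10)]
  23. access eel: HIT, count now 6. Cache: [lime(c=4) eel(c=6) bat(c=10)]
  24. access bat: HIT, count now 11. Cache: [lime(c=4) eel(c=6) bat(c=11)]
  25. access owl: MISS, evict lime(c=4). Cache: [owl(c=1) eel(c=6) bat(c=11)]
  26. access lime: MISS, evict owl(c=1). Cache: [lime(c=1) eel(c=6) bat(c=11)]
  27. access bat: HIT, count now 12. Cache: [lime(c=1) eel(c=6) bat(c=12)]
  28. access owl: MISS, evict lime(c=1). Cache: [owl(c=1) eel(c=6) bat(c=12)]
  29. access owl: HIT, count now 2. Cache: [owl(c=2) eel(c=6) bat(c=12)]
  30. access eel: HIT, count now 7. Cache: [owl(c=2) eel(c=7) bat(c=12)]
  31. access bat: HIT, count now 13. Cache: [owl(c=2) eel(c=7) bat(c=13)]
  32. access eel: HIT, count now 8. Cache: [owl(c=2) eel(c=8) bat(c=13)]
Total: 23 hits, 9 misses, 6 evictions

Answer: bat eel owl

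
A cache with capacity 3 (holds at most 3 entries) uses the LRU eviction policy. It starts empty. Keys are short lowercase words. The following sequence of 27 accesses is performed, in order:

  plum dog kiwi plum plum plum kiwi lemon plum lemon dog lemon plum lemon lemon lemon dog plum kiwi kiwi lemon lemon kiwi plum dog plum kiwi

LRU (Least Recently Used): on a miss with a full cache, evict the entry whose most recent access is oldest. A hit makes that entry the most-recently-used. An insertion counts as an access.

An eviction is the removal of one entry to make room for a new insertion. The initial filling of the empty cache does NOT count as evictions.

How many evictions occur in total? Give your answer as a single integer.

Answer: 5

Derivation:
LRU simulation (capacity=3):
  1. access plum: MISS. Cache (LRU->MRU): [plum]
  2. access dog: MISS. Cache (LRU->MRU): [plum dog]
  3. access kiwi: MISS. Cache (LRU->MRU): [plum dog kiwi]
  4. access plum: HIT. Cache (LRU->MRU): [dog kiwi plum]
  5. access plum: HIT. Cache (LRU->MRU): [dog kiwi plum]
  6. access plum: HIT. Cache (LRU->MRU): [dog kiwi plum]
  7. access kiwi: HIT. Cache (LRU->MRU): [dog plum kiwi]
  8. access lemon: MISS, evict dog. Cache (LRU->MRU): [plum kiwi lemon]
  9. access plum: HIT. Cache (LRU->MRU): [kiwi lemon plum]
  10. access lemon: HIT. Cache (LRU->MRU): [kiwi plum lemon]
  11. access dog: MISS, evict kiwi. Cache (LRU->MRU): [plum lemon dog]
  12. access lemon: HIT. Cache (LRU->MRU): [plum dog lemon]
  13. access plum: HIT. Cache (LRU->MRU): [dog lemon plum]
  14. access lemon: HIT. Cache (LRU->MRU): [dog plum lemon]
  15. access lemon: HIT. Cache (LRU->MRU): [dog plum lemon]
  16. access lemon: HIT. Cache (LRU->MRU): [dog plum lemon]
  17. access dog: HIT. Cache (LRU->MRU): [plum lemon dog]
  18. access plum: HIT. Cache (LRU->MRU): [lemon dog plum]
  19. access kiwi: MISS, evict lemon. Cache (LRU->MRU): [dog plum kiwi]
  20. access kiwi: HIT. Cache (LRU->MRU): [dog plum kiwi]
  21. access lemon: MISS, evict dog. Cache (LRU->MRU): [plum kiwi lemon]
  22. access lemon: HIT. Cache (LRU->MRU): [plum kiwi lemon]
  23. access kiwi: HIT. Cache (LRU->MRU): [plum lemon kiwi]
  24. access plum: HIT. Cache (LRU->MRU): [lemon kiwi plum]
  25. access dog: MISS, evict lemon. Cache (LRU->MRU): [kiwi plum dog]
  26. access plum: HIT. Cache (LRU->MRU): [kiwi dog plum]
  27. access kiwi: HIT. Cache (LRU->MRU): [dog plum kiwi]
Total: 19 hits, 8 misses, 5 evictions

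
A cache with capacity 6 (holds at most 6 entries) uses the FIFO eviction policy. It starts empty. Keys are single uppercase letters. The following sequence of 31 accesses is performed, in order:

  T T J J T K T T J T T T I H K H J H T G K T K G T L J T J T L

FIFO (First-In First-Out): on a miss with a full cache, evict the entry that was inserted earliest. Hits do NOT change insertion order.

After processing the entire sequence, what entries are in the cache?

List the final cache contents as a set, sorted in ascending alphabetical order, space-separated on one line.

Answer: G H I J L T

Derivation:
FIFO simulation (capacity=6):
  1. access T: MISS. Cache (old->new): [T]
  2. access T: HIT. Cache (old->new): [T]
  3. access J: MISS. Cache (old->new): [T J]
  4. access J: HIT. Cache (old->new): [T J]
  5. access T: HIT. Cache (old->new): [T J]
  6. access K: MISS. Cache (old->new): [T J K]
  7. access T: HIT. Cache (old->new): [T J K]
  8. access T: HIT. Cache (old->new): [T J K]
  9. access J: HIT. Cache (old->new): [T J K]
  10. access T: HIT. Cache (old->new): [T J K]
  11. access T: HIT. Cache (old->new): [T J K]
  12. access T: HIT. Cache (old->new): [T J K]
  13. access I: MISS. Cache (old->new): [T J K I]
  14. access H: MISS. Cache (old->new): [T J K I H]
  15. access K: HIT. Cache (old->new): [T J K I H]
  16. access H: HIT. Cache (old->new): [T J K I H]
  17. access J: HIT. Cache (old->new): [T J K I H]
  18. access H: HIT. Cache (old->new): [T J K I H]
  19. access T: HIT. Cache (old->new): [T J K I H]
  20. access G: MISS. Cache (old->new): [T J K I H G]
  21. access K: HIT. Cache (old->new): [T J K I H G]
  22. access T: HIT. Cache (old->new): [T J K I H G]
  23. access K: HIT. Cache (old->new): [T J K I H G]
  24. access G: HIT. Cache (old->new): [T J K I H G]
  25. access T: HIT. Cache (old->new): [T J K I H G]
  26. access L: MISS, evict T. Cache (old->new): [J K I H G L]
  27. access J: HIT. Cache (old->new): [J K I H G L]
  28. access T: MISS, evict J. Cache (old->new): [K I H G L T]
  29. access J: MISS, evict K. Cache (old->new): [I H G L T J]
  30. access T: HIT. Cache (old->new): [I H G L T J]
  31. access L: HIT. Cache (old->new): [I H G L T J]
Total: 22 hits, 9 misses, 3 evictions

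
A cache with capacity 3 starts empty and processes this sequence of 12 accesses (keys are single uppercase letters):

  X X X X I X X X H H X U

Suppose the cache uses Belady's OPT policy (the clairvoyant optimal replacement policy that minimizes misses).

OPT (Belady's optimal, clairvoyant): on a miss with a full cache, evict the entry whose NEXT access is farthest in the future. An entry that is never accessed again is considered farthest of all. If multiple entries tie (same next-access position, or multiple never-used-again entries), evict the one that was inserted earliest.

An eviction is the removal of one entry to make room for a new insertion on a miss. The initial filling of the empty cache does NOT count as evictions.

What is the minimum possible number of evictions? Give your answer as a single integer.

Answer: 1

Derivation:
OPT (Belady) simulation (capacity=3):
  1. access X: MISS. Cache: [X]
  2. access X: HIT. Next use of X: step 3. Cache: [X]
  3. access X: HIT. Next use of X: step 4. Cache: [X]
  4. access X: HIT. Next use of X: step 6. Cache: [X]
  5. access I: MISS. Cache: [X I]
  6. access X: HIT. Next use of X: step 7. Cache: [X I]
  7. access X: HIT. Next use of X: step 8. Cache: [X I]
  8. access X: HIT. Next use of X: step 11. Cache: [X I]
  9. access H: MISS. Cache: [X I H]
  10. access H: HIT. Next use of H: never. Cache: [X I H]
  11. access X: HIT. Next use of X: never. Cache: [X I H]
  12. access U: MISS, evict X (next use: never). Cache: [I H U]
Total: 8 hits, 4 misses, 1 evictions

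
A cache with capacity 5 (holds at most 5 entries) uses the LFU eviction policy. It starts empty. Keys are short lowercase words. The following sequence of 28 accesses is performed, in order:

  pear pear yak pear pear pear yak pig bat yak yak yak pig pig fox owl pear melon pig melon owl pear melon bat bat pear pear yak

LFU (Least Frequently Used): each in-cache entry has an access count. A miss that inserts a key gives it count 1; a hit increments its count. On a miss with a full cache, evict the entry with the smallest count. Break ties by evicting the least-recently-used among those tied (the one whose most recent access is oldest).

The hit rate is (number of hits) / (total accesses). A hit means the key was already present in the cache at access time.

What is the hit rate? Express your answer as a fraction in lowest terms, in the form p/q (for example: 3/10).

LFU simulation (capacity=5):
  1. access pear: MISS. Cache: [pear(c=1)]
  2. access pear: HIT, count now 2. Cache: [pear(c=2)]
  3. access yak: MISS. Cache: [yak(c=1) pear(c=2)]
  4. access pear: HIT, count now 3. Cache: [yak(c=1) pear(c=3)]
  5. access pear: HIT, count now 4. Cache: [yak(c=1) pear(c=4)]
  6. access pear: HIT, count now 5. Cache: [yak(c=1) pear(c=5)]
  7. access yak: HIT, count now 2. Cache: [yak(c=2) pear(c=5)]
  8. access pig: MISS. Cache: [pig(c=1) yak(c=2) pear(c=5)]
  9. access bat: MISS. Cache: [pig(c=1) bat(c=1) yak(c=2) pear(c=5)]
  10. access yak: HIT, count now 3. Cache: [pig(c=1) bat(c=1) yak(c=3) pear(c=5)]
  11. access yak: HIT, count now 4. Cache: [pig(c=1) bat(c=1) yak(c=4) pear(c=5)]
  12. access yak: HIT, count now 5. Cache: [pig(c=1) bat(c=1) pear(c=5) yak(c=5)]
  13. access pig: HIT, count now 2. Cache: [bat(c=1) pig(c=2) pear(c=5) yak(c=5)]
  14. access pig: HIT, count now 3. Cache: [bat(c=1) pig(c=3) pear(c=5) yak(c=5)]
  15. access fox: MISS. Cache: [bat(c=1) fox(c=1) pig(c=3) pear(c=5) yak(c=5)]
  16. access owl: MISS, evict bat(c=1). Cache: [fox(c=1) owl(c=1) pig(c=3) pear(c=5) yak(c=5)]
  17. access pear: HIT, count now 6. Cache: [fox(c=1) owl(c=1) pig(c=3) yak(c=5) pear(c=6)]
  18. access melon: MISS, evict fox(c=1). Cache: [owl(c=1) melon(c=1) pig(c=3) yak(c=5) pear(c=6)]
  19. access pig: HIT, count now 4. Cache: [owl(c=1) melon(c=1) pig(c=4) yak(c=5) pear(c=6)]
  20. access melon: HIT, count now 2. Cache: [owl(c=1) melon(c=2) pig(c=4) yak(c=5) pear(c=6)]
  21. access owl: HIT, count now 2. Cache: [melon(c=2) owl(c=2) pig(c=4) yak(c=5) pear(c=6)]
  22. access pear: HIT, count now 7. Cache: [melon(c=2) owl(c=2) pig(c=4) yak(c=5) pear(c=7)]
  23. access melon: HIT, count now 3. Cache: [owl(c=2) melon(c=3) pig(c=4) yak(c=5) pear(c=7)]
  24. access bat: MISS, evict owl(c=2). Cache: [bat(c=1) melon(c=3) pig(c=4) yak(c=5) pear(c=7)]
  25. access bat: HIT, count now 2. Cache: [bat(c=2) melon(c=3) pig(c=4) yak(c=5) pear(c=7)]
  26. access pear: HIT, count now 8. Cache: [bat(c=2) melon(c=3) pig(c=4) yak(c=5) pear(c=8)]
  27. access pear: HIT, count now 9. Cache: [bat(c=2) melon(c=3) pig(c=4) yak(c=5) pear(c=9)]
  28. access yak: HIT, count now 6. Cache: [bat(c=2) melon(c=3) pig(c=4) yak(c=6) pear(c=9)]
Total: 20 hits, 8 misses, 3 evictions

Hit rate = 20/28 = 5/7

Answer: 5/7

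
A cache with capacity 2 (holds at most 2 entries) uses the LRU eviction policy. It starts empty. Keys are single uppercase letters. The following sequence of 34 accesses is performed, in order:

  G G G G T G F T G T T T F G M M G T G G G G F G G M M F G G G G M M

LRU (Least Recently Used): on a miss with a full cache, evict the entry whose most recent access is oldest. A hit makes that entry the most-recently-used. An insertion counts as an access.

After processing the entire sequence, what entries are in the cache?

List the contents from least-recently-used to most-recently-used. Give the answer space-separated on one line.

LRU simulation (capacity=2):
  1. access G: MISS. Cache (LRU->MRU): [G]
  2. access G: HIT. Cache (LRU->MRU): [G]
  3. access G: HIT. Cache (LRU->MRU): [G]
  4. access G: HIT. Cache (LRU->MRU): [G]
  5. access T: MISS. Cache (LRU->MRU): [G T]
  6. access G: HIT. Cache (LRU->MRU): [T G]
  7. access F: MISS, evict T. Cache (LRU->MRU): [G F]
  8. access T: MISS, evict G. Cache (LRU->MRU): [F T]
  9. access G: MISS, evict F. Cache (LRU->MRU): [T G]
  10. access T: HIT. Cache (LRU->MRU): [G T]
  11. access T: HIT. Cache (LRU->MRU): [G T]
  12. access T: HIT. Cache (LRU->MRU): [G T]
  13. access F: MISS, evict G. Cache (LRU->MRU): [T F]
  14. access G: MISS, evict T. Cache (LRU->MRU): [F G]
  15. access M: MISS, evict F. Cache (LRU->MRU): [G M]
  16. access M: HIT. Cache (LRU->MRU): [G M]
  17. access G: HIT. Cache (LRU->MRU): [M G]
  18. access T: MISS, evict M. Cache (LRU->MRU): [G T]
  19. access G: HIT. Cache (LRU->MRU): [T G]
  20. access G: HIT. Cache (LRU->MRU): [T G]
  21. access G: HIT. Cache (LRU->MRU): [T G]
  22. access G: HIT. Cache (LRU->MRU): [T G]
  23. access F: MISS, evict T. Cache (LRU->MRU): [G F]
  24. access G: HIT. Cache (LRU->MRU): [F G]
  25. access G: HIT. Cache (LRU->MRU): [F G]
  26. access M: MISS, evict F. Cache (LRU->MRU): [G M]
  27. access M: HIT. Cache (LRU->MRU): [G M]
  28. access F: MISS, evict G. Cache (LRU->MRU): [M F]
  29. access G: MISS, evict M. Cache (LRU->MRU): [F G]
  30. access G: HIT. Cache (LRU->MRU): [F G]
  31. access G: HIT. Cache (LRU->MRU): [F G]
  32. access G: HIT. Cache (LRU->MRU): [F G]
  33. access M: MISS, evict F. Cache (LRU->MRU): [G M]
  34. access M: HIT. Cache (LRU->MRU): [G M]
Total: 20 hits, 14 misses, 12 evictions

Answer: G M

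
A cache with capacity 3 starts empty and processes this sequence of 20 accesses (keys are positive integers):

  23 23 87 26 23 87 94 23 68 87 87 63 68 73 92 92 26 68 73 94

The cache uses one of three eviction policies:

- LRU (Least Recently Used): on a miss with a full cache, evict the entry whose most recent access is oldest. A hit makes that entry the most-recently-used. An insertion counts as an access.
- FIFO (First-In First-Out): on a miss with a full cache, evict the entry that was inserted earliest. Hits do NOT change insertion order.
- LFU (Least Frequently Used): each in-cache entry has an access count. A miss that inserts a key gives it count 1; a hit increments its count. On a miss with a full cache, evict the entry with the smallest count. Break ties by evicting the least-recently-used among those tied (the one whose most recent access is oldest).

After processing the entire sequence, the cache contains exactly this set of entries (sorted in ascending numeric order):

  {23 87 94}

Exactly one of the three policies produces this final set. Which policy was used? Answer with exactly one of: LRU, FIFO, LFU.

Answer: LFU

Derivation:
Simulating under each policy and comparing final sets:
  LRU: final set = {68 73 94} -> differs
  FIFO: final set = {68 73 94} -> differs
  LFU: final set = {23 87 94} -> MATCHES target
Only LFU produces the target set.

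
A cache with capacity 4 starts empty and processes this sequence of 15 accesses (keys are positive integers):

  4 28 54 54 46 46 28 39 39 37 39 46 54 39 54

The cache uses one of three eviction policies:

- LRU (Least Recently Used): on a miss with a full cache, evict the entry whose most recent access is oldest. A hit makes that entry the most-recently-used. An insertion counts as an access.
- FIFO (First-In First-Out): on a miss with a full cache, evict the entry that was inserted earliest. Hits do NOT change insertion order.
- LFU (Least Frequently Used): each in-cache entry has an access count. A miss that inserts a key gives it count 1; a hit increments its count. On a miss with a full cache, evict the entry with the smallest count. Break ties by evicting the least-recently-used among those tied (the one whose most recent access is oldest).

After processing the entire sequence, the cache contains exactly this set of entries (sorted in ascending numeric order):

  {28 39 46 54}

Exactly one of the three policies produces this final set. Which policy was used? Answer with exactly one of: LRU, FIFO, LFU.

Simulating under each policy and comparing final sets:
  LRU: final set = {37 39 46 54} -> differs
  FIFO: final set = {37 39 46 54} -> differs
  LFU: final set = {28 39 46 54} -> MATCHES target
Only LFU produces the target set.

Answer: LFU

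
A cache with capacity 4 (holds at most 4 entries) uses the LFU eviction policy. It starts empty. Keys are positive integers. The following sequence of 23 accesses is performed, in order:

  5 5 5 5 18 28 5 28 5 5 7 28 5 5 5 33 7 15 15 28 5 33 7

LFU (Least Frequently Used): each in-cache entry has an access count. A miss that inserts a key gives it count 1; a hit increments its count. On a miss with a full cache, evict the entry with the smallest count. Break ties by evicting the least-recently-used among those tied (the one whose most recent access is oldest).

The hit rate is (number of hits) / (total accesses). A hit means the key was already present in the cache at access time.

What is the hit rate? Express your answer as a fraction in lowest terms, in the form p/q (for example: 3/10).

Answer: 15/23

Derivation:
LFU simulation (capacity=4):
  1. access 5: MISS. Cache: [5(c=1)]
  2. access 5: HIT, count now 2. Cache: [5(c=2)]
  3. access 5: HIT, count now 3. Cache: [5(c=3)]
  4. access 5: HIT, count now 4. Cache: [5(c=4)]
  5. access 18: MISS. Cache: [18(c=1) 5(c=4)]
  6. access 28: MISS. Cache: [18(c=1) 28(c=1) 5(c=4)]
  7. access 5: HIT, count now 5. Cache: [18(c=1) 28(c=1) 5(c=5)]
  8. access 28: HIT, count now 2. Cache: [18(c=1) 28(c=2) 5(c=5)]
  9. access 5: HIT, count now 6. Cache: [18(c=1) 28(c=2) 5(c=6)]
  10. access 5: HIT, count now 7. Cache: [18(c=1) 28(c=2) 5(c=7)]
  11. access 7: MISS. Cache: [18(c=1) 7(c=1) 28(c=2) 5(c=7)]
  12. access 28: HIT, count now 3. Cache: [18(c=1) 7(c=1) 28(c=3) 5(c=7)]
  13. access 5: HIT, count now 8. Cache: [18(c=1) 7(c=1) 28(c=3) 5(c=8)]
  14. access 5: HIT, count now 9. Cache: [18(c=1) 7(c=1) 28(c=3) 5(c=9)]
  15. access 5: HIT, count now 10. Cache: [18(c=1) 7(c=1) 28(c=3) 5(c=10)]
  16. access 33: MISS, evict 18(c=1). Cache: [7(c=1) 33(c=1) 28(c=3) 5(c=10)]
  17. access 7: HIT, count now 2. Cache: [33(c=1) 7(c=2) 28(c=3) 5(c=10)]
  18. access 15: MISS, evict 33(c=1). Cache: [15(c=1) 7(c=2) 28(c=3) 5(c=10)]
  19. access 15: HIT, count now 2. Cache: [7(c=2) 15(c=2) 28(c=3) 5(c=10)]
  20. access 28: HIT, count now 4. Cache: [7(c=2) 15(c=2) 28(c=4) 5(c=10)]
  21. access 5: HIT, count now 11. Cache: [7(c=2) 15(c=2) 28(c=4) 5(c=11)]
  22. access 33: MISS, evict 7(c=2). Cache: [33(c=1) 15(c=2) 28(c=4) 5(c=11)]
  23. access 7: MISS, evict 33(c=1). Cache: [7(c=1) 15(c=2) 28(c=4) 5(c=11)]
Total: 15 hits, 8 misses, 4 evictions

Hit rate = 15/23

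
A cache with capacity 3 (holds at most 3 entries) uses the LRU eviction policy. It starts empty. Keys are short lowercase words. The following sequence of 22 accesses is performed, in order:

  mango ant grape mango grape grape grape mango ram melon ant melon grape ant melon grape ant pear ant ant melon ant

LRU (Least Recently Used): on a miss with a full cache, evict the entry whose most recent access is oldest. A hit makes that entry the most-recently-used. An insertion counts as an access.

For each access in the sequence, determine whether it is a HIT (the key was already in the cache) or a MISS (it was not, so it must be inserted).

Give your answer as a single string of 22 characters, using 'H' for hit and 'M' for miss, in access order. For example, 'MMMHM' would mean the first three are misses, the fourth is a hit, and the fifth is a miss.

Answer: MMMHHHHHMMMHMHHHHMHHMH

Derivation:
LRU simulation (capacity=3):
  1. access mango: MISS. Cache (LRU->MRU): [mango]
  2. access ant: MISS. Cache (LRU->MRU): [mango ant]
  3. access grape: MISS. Cache (LRU->MRU): [mango ant grape]
  4. access mango: HIT. Cache (LRU->MRU): [ant grape mango]
  5. access grape: HIT. Cache (LRU->MRU): [ant mango grape]
  6. access grape: HIT. Cache (LRU->MRU): [ant mango grape]
  7. access grape: HIT. Cache (LRU->MRU): [ant mango grape]
  8. access mango: HIT. Cache (LRU->MRU): [ant grape mango]
  9. access ram: MISS, evict ant. Cache (LRU->MRU): [grape mango ram]
  10. access melon: MISS, evict grape. Cache (LRU->MRU): [mango ram melon]
  11. access ant: MISS, evict mango. Cache (LRU->MRU): [ram melon ant]
  12. access melon: HIT. Cache (LRU->MRU): [ram ant melon]
  13. access grape: MISS, evict ram. Cache (LRU->MRU): [ant melon grape]
  14. access ant: HIT. Cache (LRU->MRU): [melon grape ant]
  15. access melon: HIT. Cache (LRU->MRU): [grape ant melon]
  16. access grape: HIT. Cache (LRU->MRU): [ant melon grape]
  17. access ant: HIT. Cache (LRU->MRU): [melon grape ant]
  18. access pear: MISS, evict melon. Cache (LRU->MRU): [grape ant pear]
  19. access ant: HIT. Cache (LRU->MRU): [grape pear ant]
  20. access ant: HIT. Cache (LRU->MRU): [grape pear ant]
  21. access melon: MISS, evict grape. Cache (LRU->MRU): [pear ant melon]
  22. access ant: HIT. Cache (LRU->MRU): [pear melon ant]
Total: 13 hits, 9 misses, 6 evictions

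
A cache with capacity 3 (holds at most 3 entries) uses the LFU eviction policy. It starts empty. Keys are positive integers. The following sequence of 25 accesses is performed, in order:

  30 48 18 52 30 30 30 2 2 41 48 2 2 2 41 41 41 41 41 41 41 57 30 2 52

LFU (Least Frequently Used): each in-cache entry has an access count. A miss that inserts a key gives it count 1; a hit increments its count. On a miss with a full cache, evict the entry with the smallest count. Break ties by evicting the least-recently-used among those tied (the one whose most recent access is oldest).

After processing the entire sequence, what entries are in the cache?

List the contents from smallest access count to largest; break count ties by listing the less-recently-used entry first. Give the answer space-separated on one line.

Answer: 52 2 41

Derivation:
LFU simulation (capacity=3):
  1. access 30: MISS. Cache: [30(c=1)]
  2. access 48: MISS. Cache: [30(c=1) 48(c=1)]
  3. access 18: MISS. Cache: [30(c=1) 48(c=1) 18(c=1)]
  4. access 52: MISS, evict 30(c=1). Cache: [48(c=1) 18(c=1) 52(c=1)]
  5. access 30: MISS, evict 48(c=1). Cache: [18(c=1) 52(c=1) 30(c=1)]
  6. access 30: HIT, count now 2. Cache: [18(c=1) 52(c=1) 30(c=2)]
  7. access 30: HIT, count now 3. Cache: [18(c=1) 52(c=1) 30(c=3)]
  8. access 2: MISS, evict 18(c=1). Cache: [52(c=1) 2(c=1) 30(c=3)]
  9. access 2: HIT, count now 2. Cache: [52(c=1) 2(c=2) 30(c=3)]
  10. access 41: MISS, evict 52(c=1). Cache: [41(c=1) 2(c=2) 30(c=3)]
  11. access 48: MISS, evict 41(c=1). Cache: [48(c=1) 2(c=2) 30(c=3)]
  12. access 2: HIT, count now 3. Cache: [48(c=1) 30(c=3) 2(c=3)]
  13. access 2: HIT, count now 4. Cache: [48(c=1) 30(c=3) 2(c=4)]
  14. access 2: HIT, count now 5. Cache: [48(c=1) 30(c=3) 2(c=5)]
  15. access 41: MISS, evict 48(c=1). Cache: [41(c=1) 30(c=3) 2(c=5)]
  16. access 41: HIT, count now 2. Cache: [41(c=2) 30(c=3) 2(c=5)]
  17. access 41: HIT, count now 3. Cache: [30(c=3) 41(c=3) 2(c=5)]
  18. access 41: HIT, count now 4. Cache: [30(c=3) 41(c=4) 2(c=5)]
  19. access 41: HIT, count now 5. Cache: [30(c=3) 2(c=5) 41(c=5)]
  20. access 41: HIT, count now 6. Cache: [30(c=3) 2(c=5) 41(c=6)]
  21. access 41: HIT, count now 7. Cache: [30(c=3) 2(c=5) 41(c=7)]
  22. access 57: MISS, evict 30(c=3). Cache: [57(c=1) 2(c=5) 41(c=7)]
  23. access 30: MISS, evict 57(c=1). Cache: [30(c=1) 2(c=5) 41(c=7)]
  24. access 2: HIT, count now 6. Cache: [30(c=1) 2(c=6) 41(c=7)]
  25. access 52: MISS, evict 30(c=1). Cache: [52(c=1) 2(c=6) 41(c=7)]
Total: 13 hits, 12 misses, 9 evictions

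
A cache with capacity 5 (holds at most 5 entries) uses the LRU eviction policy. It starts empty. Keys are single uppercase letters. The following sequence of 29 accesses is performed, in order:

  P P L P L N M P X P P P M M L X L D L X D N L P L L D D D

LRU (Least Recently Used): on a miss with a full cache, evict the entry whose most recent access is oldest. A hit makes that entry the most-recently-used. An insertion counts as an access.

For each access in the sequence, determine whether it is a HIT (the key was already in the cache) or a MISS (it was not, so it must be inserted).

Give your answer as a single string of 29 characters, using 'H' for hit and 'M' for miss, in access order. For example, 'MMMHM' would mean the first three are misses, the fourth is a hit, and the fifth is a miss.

LRU simulation (capacity=5):
  1. access P: MISS. Cache (LRU->MRU): [P]
  2. access P: HIT. Cache (LRU->MRU): [P]
  3. access L: MISS. Cache (LRU->MRU): [P L]
  4. access P: HIT. Cache (LRU->MRU): [L P]
  5. access L: HIT. Cache (LRU->MRU): [P L]
  6. access N: MISS. Cache (LRU->MRU): [P L N]
  7. access M: MISS. Cache (LRU->MRU): [P L N M]
  8. access P: HIT. Cache (LRU->MRU): [L N M P]
  9. access X: MISS. Cache (LRU->MRU): [L N M P X]
  10. access P: HIT. Cache (LRU->MRU): [L N M X P]
  11. access P: HIT. Cache (LRU->MRU): [L N M X P]
  12. access P: HIT. Cache (LRU->MRU): [L N M X P]
  13. access M: HIT. Cache (LRU->MRU): [L N X P M]
  14. access M: HIT. Cache (LRU->MRU): [L N X P M]
  15. access L: HIT. Cache (LRU->MRU): [N X P M L]
  16. access X: HIT. Cache (LRU->MRU): [N P M L X]
  17. access L: HIT. Cache (LRU->MRU): [N P M X L]
  18. access D: MISS, evict N. Cache (LRU->MRU): [P M X L D]
  19. access L: HIT. Cache (LRU->MRU): [P M X D L]
  20. access X: HIT. Cache (LRU->MRU): [P M D L X]
  21. access D: HIT. Cache (LRU->MRU): [P M L X D]
  22. access N: MISS, evict P. Cache (LRU->MRU): [M L X D N]
  23. access L: HIT. Cache (LRU->MRU): [M X D N L]
  24. access P: MISS, evict M. Cache (LRU->MRU): [X D N L P]
  25. access L: HIT. Cache (LRU->MRU): [X D N P L]
  26. access L: HIT. Cache (LRU->MRU): [X D N P L]
  27. access D: HIT. Cache (LRU->MRU): [X N P L D]
  28. access D: HIT. Cache (LRU->MRU): [X N P L D]
  29. access D: HIT. Cache (LRU->MRU): [X N P L D]
Total: 21 hits, 8 misses, 3 evictions

Answer: MHMHHMMHMHHHHHHHHMHHHMHMHHHHH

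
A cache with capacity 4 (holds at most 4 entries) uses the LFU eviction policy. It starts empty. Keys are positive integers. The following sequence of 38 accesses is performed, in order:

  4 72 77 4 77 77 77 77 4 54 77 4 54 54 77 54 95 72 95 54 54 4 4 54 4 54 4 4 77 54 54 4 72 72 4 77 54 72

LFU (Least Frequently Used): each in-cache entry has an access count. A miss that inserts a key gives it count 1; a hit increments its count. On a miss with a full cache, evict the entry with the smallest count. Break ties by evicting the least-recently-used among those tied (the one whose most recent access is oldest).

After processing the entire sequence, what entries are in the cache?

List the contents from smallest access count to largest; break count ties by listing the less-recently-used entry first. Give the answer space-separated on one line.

Answer: 72 77 4 54

Derivation:
LFU simulation (capacity=4):
  1. access 4: MISS. Cache: [4(c=1)]
  2. access 72: MISS. Cache: [4(c=1) 72(c=1)]
  3. access 77: MISS. Cache: [4(c=1) 72(c=1) 77(c=1)]
  4. access 4: HIT, count now 2. Cache: [72(c=1) 77(c=1) 4(c=2)]
  5. access 77: HIT, count now 2. Cache: [72(c=1) 4(c=2) 77(c=2)]
  6. access 77: HIT, count now 3. Cache: [72(c=1) 4(c=2) 77(c=3)]
  7. access 77: HIT, count now 4. Cache: [72(c=1) 4(c=2) 77(c=4)]
  8. access 77: HIT, count now 5. Cache: [72(c=1) 4(c=2) 77(c=5)]
  9. access 4: HIT, count now 3. Cache: [72(c=1) 4(c=3) 77(c=5)]
  10. access 54: MISS. Cache: [72(c=1) 54(c=1) 4(c=3) 77(c=5)]
  11. access 77: HIT, count now 6. Cache: [72(c=1) 54(c=1) 4(c=3) 77(c=6)]
  12. access 4: HIT, count now 4. Cache: [72(c=1) 54(c=1) 4(c=4) 77(c=6)]
  13. access 54: HIT, count now 2. Cache: [72(c=1) 54(c=2) 4(c=4) 77(c=6)]
  14. access 54: HIT, count now 3. Cache: [72(c=1) 54(c=3) 4(c=4) 77(c=6)]
  15. access 77: HIT, count now 7. Cache: [72(c=1) 54(c=3) 4(c=4) 77(c=7)]
  16. access 54: HIT, count now 4. Cache: [72(c=1) 4(c=4) 54(c=4) 77(c=7)]
  17. access 95: MISS, evict 72(c=1). Cache: [95(c=1) 4(c=4) 54(c=4) 77(c=7)]
  18. access 72: MISS, evict 95(c=1). Cache: [72(c=1) 4(c=4) 54(c=4) 77(c=7)]
  19. access 95: MISS, evict 72(c=1). Cache: [95(c=1) 4(c=4) 54(c=4) 77(c=7)]
  20. access 54: HIT, count now 5. Cache: [95(c=1) 4(c=4) 54(c=5) 77(c=7)]
  21. access 54: HIT, count now 6. Cache: [95(c=1) 4(c=4) 54(c=6) 77(c=7)]
  22. access 4: HIT, count now 5. Cache: [95(c=1) 4(c=5) 54(c=6) 77(c=7)]
  23. access 4: HIT, count now 6. Cache: [95(c=1) 54(c=6) 4(c=6) 77(c=7)]
  24. access 54: HIT, count now 7. Cache: [95(c=1) 4(c=6) 77(c=7) 54(c=7)]
  25. access 4: HIT, count now 7. Cache: [95(c=1) 77(c=7) 54(c=7) 4(c=7)]
  26. access 54: HIT, count now 8. Cache: [95(c=1) 77(c=7) 4(c=7) 54(c=8)]
  27. access 4: HIT, count now 8. Cache: [95(c=1) 77(c=7) 54(c=8) 4(c=8)]
  28. access 4: HIT, count now 9. Cache: [95(c=1) 77(c=7) 54(c=8) 4(c=9)]
  29. access 77: HIT, count now 8. Cache: [95(c=1) 54(c=8) 77(c=8) 4(c=9)]
  30. access 54: HIT, count now 9. Cache: [95(c=1) 77(c=8) 4(c=9) 54(c=9)]
  31. access 54: HIT, count now 10. Cache: [95(c=1) 77(c=8) 4(c=9) 54(c=10)]
  32. access 4: HIT, count now 10. Cache: [95(c=1) 77(c=8) 54(c=10) 4(c=10)]
  33. access 72: MISS, evict 95(c=1). Cache: [72(c=1) 77(c=8) 54(c=10) 4(c=10)]
  34. access 72: HIT, count now 2. Cache: [72(c=2) 77(c=8) 54(c=10) 4(c=10)]
  35. access 4: HIT, count now 11. Cache: [72(c=2) 77(c=8) 54(c=10) 4(c=11)]
  36. access 77: HIT, count now 9. Cache: [72(c=2) 77(c=9) 54(c=10) 4(c=11)]
  37. access 54: HIT, count now 11. Cache: [72(c=2) 77(c=9) 4(c=11) 54(c=11)]
  38. access 72: HIT, count now 3. Cache: [72(c=3) 77(c=9) 4(c=11) 54(c=11)]
Total: 30 hits, 8 misses, 4 evictions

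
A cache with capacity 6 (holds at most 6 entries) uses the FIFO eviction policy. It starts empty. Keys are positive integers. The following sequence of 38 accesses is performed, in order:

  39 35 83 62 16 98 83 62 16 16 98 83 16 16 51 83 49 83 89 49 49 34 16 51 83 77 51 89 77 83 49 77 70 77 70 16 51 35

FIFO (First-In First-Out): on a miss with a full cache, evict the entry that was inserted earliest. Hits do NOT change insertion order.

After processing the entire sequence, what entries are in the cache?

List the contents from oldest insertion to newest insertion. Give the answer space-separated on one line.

FIFO simulation (capacity=6):
  1. access 39: MISS. Cache (old->new): [39]
  2. access 35: MISS. Cache (old->new): [39 35]
  3. access 83: MISS. Cache (old->new): [39 35 83]
  4. access 62: MISS. Cache (old->new): [39 35 83 62]
  5. access 16: MISS. Cache (old->new): [39 35 83 62 16]
  6. access 98: MISS. Cache (old->new): [39 35 83 62 16 98]
  7. access 83: HIT. Cache (old->new): [39 35 83 62 16 98]
  8. access 62: HIT. Cache (old->new): [39 35 83 62 16 98]
  9. access 16: HIT. Cache (old->new): [39 35 83 62 16 98]
  10. access 16: HIT. Cache (old->new): [39 35 83 62 16 98]
  11. access 98: HIT. Cache (old->new): [39 35 83 62 16 98]
  12. access 83: HIT. Cache (old->new): [39 35 83 62 16 98]
  13. access 16: HIT. Cache (old->new): [39 35 83 62 16 98]
  14. access 16: HIT. Cache (old->new): [39 35 83 62 16 98]
  15. access 51: MISS, evict 39. Cache (old->new): [35 83 62 16 98 51]
  16. access 83: HIT. Cache (old->new): [35 83 62 16 98 51]
  17. access 49: MISS, evict 35. Cache (old->new): [83 62 16 98 51 49]
  18. access 83: HIT. Cache (old->new): [83 62 16 98 51 49]
  19. access 89: MISS, evict 83. Cache (old->new): [62 16 98 51 49 89]
  20. access 49: HIT. Cache (old->new): [62 16 98 51 49 89]
  21. access 49: HIT. Cache (old->new): [62 16 98 51 49 89]
  22. access 34: MISS, evict 62. Cache (old->new): [16 98 51 49 89 34]
  23. access 16: HIT. Cache (old->new): [16 98 51 49 89 34]
  24. access 51: HIT. Cache (old->new): [16 98 51 49 89 34]
  25. access 83: MISS, evict 16. Cache (old->new): [98 51 49 89 34 83]
  26. access 77: MISS, evict 98. Cache (old->new): [51 49 89 34 83 77]
  27. access 51: HIT. Cache (old->new): [51 49 89 34 83 77]
  28. access 89: HIT. Cache (old->new): [51 49 89 34 83 77]
  29. access 77: HIT. Cache (old->new): [51 49 89 34 83 77]
  30. access 83: HIT. Cache (old->new): [51 49 89 34 83 77]
  31. access 49: HIT. Cache (old->new): [51 49 89 34 83 77]
  32. access 77: HIT. Cache (old->new): [51 49 89 34 83 77]
  33. access 70: MISS, evict 51. Cache (old->new): [49 89 34 83 77 70]
  34. access 77: HIT. Cache (old->new): [49 89 34 83 77 70]
  35. access 70: HIT. Cache (old->new): [49 89 34 83 77 70]
  36. access 16: MISS, evict 49. Cache (old->new): [89 34 83 77 70 16]
  37. access 51: MISS, evict 89. Cache (old->new): [34 83 77 70 16 51]
  38. access 35: MISS, evict 34. Cache (old->new): [83 77 70 16 51 35]
Total: 22 hits, 16 misses, 10 evictions

Answer: 83 77 70 16 51 35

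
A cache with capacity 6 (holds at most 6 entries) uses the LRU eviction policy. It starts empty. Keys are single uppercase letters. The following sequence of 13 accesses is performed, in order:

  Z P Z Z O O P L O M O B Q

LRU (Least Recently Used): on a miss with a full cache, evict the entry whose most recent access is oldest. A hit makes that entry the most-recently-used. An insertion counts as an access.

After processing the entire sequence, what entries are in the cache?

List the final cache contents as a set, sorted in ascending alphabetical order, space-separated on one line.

Answer: B L M O P Q

Derivation:
LRU simulation (capacity=6):
  1. access Z: MISS. Cache (LRU->MRU): [Z]
  2. access P: MISS. Cache (LRU->MRU): [Z P]
  3. access Z: HIT. Cache (LRU->MRU): [P Z]
  4. access Z: HIT. Cache (LRU->MRU): [P Z]
  5. access O: MISS. Cache (LRU->MRU): [P Z O]
  6. access O: HIT. Cache (LRU->MRU): [P Z O]
  7. access P: HIT. Cache (LRU->MRU): [Z O P]
  8. access L: MISS. Cache (LRU->MRU): [Z O P L]
  9. access O: HIT. Cache (LRU->MRU): [Z P L O]
  10. access M: MISS. Cache (LRU->MRU): [Z P L O M]
  11. access O: HIT. Cache (LRU->MRU): [Z P L M O]
  12. access B: MISS. Cache (LRU->MRU): [Z P L M O B]
  13. access Q: MISS, evict Z. Cache (LRU->MRU): [P L M O B Q]
Total: 6 hits, 7 misses, 1 evictions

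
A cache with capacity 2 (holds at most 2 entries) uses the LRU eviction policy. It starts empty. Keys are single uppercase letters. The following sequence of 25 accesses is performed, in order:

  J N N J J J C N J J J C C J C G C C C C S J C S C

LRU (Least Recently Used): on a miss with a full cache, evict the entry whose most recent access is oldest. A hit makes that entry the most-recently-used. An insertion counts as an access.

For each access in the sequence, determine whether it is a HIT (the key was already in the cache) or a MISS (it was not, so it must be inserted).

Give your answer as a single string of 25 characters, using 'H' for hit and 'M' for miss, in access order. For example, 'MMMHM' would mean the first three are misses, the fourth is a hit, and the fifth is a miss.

LRU simulation (capacity=2):
  1. access J: MISS. Cache (LRU->MRU): [J]
  2. access N: MISS. Cache (LRU->MRU): [J N]
  3. access N: HIT. Cache (LRU->MRU): [J N]
  4. access J: HIT. Cache (LRU->MRU): [N J]
  5. access J: HIT. Cache (LRU->MRU): [N J]
  6. access J: HIT. Cache (LRU->MRU): [N J]
  7. access C: MISS, evict N. Cache (LRU->MRU): [J C]
  8. access N: MISS, evict J. Cache (LRU->MRU): [C N]
  9. access J: MISS, evict C. Cache (LRU->MRU): [N J]
  10. access J: HIT. Cache (LRU->MRU): [N J]
  11. access J: HIT. Cache (LRU->MRU): [N J]
  12. access C: MISS, evict N. Cache (LRU->MRU): [J C]
  13. access C: HIT. Cache (LRU->MRU): [J C]
  14. access J: HIT. Cache (LRU->MRU): [C J]
  15. access C: HIT. Cache (LRU->MRU): [J C]
  16. access G: MISS, evict J. Cache (LRU->MRU): [C G]
  17. access C: HIT. Cache (LRU->MRU): [G C]
  18. access C: HIT. Cache (LRU->MRU): [G C]
  19. access C: HIT. Cache (LRU->MRU): [G C]
  20. access C: HIT. Cache (LRU->MRU): [G C]
  21. access S: MISS, evict G. Cache (LRU->MRU): [C S]
  22. access J: MISS, evict C. Cache (LRU->MRU): [S J]
  23. access C: MISS, evict S. Cache (LRU->MRU): [J C]
  24. access S: MISS, evict J. Cache (LRU->MRU): [C S]
  25. access C: HIT. Cache (LRU->MRU): [S C]
Total: 14 hits, 11 misses, 9 evictions

Answer: MMHHHHMMMHHMHHHMHHHHMMMMH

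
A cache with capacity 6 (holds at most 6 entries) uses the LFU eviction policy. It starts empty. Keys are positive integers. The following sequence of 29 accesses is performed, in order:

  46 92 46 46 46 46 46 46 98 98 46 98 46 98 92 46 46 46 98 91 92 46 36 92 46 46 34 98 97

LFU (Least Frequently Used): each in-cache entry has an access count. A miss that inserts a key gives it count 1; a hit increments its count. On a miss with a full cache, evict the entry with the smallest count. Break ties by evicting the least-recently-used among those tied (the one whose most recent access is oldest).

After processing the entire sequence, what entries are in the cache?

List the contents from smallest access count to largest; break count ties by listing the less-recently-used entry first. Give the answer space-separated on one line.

Answer: 36 34 97 92 98 46

Derivation:
LFU simulation (capacity=6):
  1. access 46: MISS. Cache: [46(c=1)]
  2. access 92: MISS. Cache: [46(c=1) 92(c=1)]
  3. access 46: HIT, count now 2. Cache: [92(c=1) 46(c=2)]
  4. access 46: HIT, count now 3. Cache: [92(c=1) 46(c=3)]
  5. access 46: HIT, count now 4. Cache: [92(c=1) 46(c=4)]
  6. access 46: HIT, count now 5. Cache: [92(c=1) 46(c=5)]
  7. access 46: HIT, count now 6. Cache: [92(c=1) 46(c=6)]
  8. access 46: HIT, count now 7. Cache: [92(c=1) 46(c=7)]
  9. access 98: MISS. Cache: [92(c=1) 98(c=1) 46(c=7)]
  10. access 98: HIT, count now 2. Cache: [92(c=1) 98(c=2) 46(c=7)]
  11. access 46: HIT, count now 8. Cache: [92(c=1) 98(c=2) 46(c=8)]
  12. access 98: HIT, count now 3. Cache: [92(c=1) 98(c=3) 46(c=8)]
  13. access 46: HIT, count now 9. Cache: [92(c=1) 98(c=3) 46(c=9)]
  14. access 98: HIT, count now 4. Cache: [92(c=1) 98(c=4) 46(c=9)]
  15. access 92: HIT, count now 2. Cache: [92(c=2) 98(c=4) 46(c=9)]
  16. access 46: HIT, count now 10. Cache: [92(c=2) 98(c=4) 46(c=10)]
  17. access 46: HIT, count now 11. Cache: [92(c=2) 98(c=4) 46(c=11)]
  18. access 46: HIT, count now 12. Cache: [92(c=2) 98(c=4) 46(c=12)]
  19. access 98: HIT, count now 5. Cache: [92(c=2) 98(c=5) 46(c=12)]
  20. access 91: MISS. Cache: [91(c=1) 92(c=2) 98(c=5) 46(c=12)]
  21. access 92: HIT, count now 3. Cache: [91(c=1) 92(c=3) 98(c=5) 46(c=12)]
  22. access 46: HIT, count now 13. Cache: [91(c=1) 92(c=3) 98(c=5) 46(c=13)]
  23. access 36: MISS. Cache: [91(c=1) 36(c=1) 92(c=3) 98(c=5) 46(c=13)]
  24. access 92: HIT, count now 4. Cache: [91(c=1) 36(c=1) 92(c=4) 98(c=5) 46(c=13)]
  25. access 46: HIT, count now 14. Cache: [91(c=1) 36(c=1) 92(c=4) 98(c=5) 46(c=14)]
  26. access 46: HIT, count now 15. Cache: [91(c=1) 36(c=1) 92(c=4) 98(c=5) 46(c=15)]
  27. access 34: MISS. Cache: [91(c=1) 36(c=1) 34(c=1) 92(c=4) 98(c=5) 46(c=15)]
  28. access 98: HIT, count now 6. Cache: [91(c=1) 36(c=1) 34(c=1) 92(c=4) 98(c=6) 46(c=15)]
  29. access 97: MISS, evict 91(c=1). Cache: [36(c=1) 34(c=1) 97(c=1) 92(c=4) 98(c=6) 46(c=15)]
Total: 22 hits, 7 misses, 1 evictions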